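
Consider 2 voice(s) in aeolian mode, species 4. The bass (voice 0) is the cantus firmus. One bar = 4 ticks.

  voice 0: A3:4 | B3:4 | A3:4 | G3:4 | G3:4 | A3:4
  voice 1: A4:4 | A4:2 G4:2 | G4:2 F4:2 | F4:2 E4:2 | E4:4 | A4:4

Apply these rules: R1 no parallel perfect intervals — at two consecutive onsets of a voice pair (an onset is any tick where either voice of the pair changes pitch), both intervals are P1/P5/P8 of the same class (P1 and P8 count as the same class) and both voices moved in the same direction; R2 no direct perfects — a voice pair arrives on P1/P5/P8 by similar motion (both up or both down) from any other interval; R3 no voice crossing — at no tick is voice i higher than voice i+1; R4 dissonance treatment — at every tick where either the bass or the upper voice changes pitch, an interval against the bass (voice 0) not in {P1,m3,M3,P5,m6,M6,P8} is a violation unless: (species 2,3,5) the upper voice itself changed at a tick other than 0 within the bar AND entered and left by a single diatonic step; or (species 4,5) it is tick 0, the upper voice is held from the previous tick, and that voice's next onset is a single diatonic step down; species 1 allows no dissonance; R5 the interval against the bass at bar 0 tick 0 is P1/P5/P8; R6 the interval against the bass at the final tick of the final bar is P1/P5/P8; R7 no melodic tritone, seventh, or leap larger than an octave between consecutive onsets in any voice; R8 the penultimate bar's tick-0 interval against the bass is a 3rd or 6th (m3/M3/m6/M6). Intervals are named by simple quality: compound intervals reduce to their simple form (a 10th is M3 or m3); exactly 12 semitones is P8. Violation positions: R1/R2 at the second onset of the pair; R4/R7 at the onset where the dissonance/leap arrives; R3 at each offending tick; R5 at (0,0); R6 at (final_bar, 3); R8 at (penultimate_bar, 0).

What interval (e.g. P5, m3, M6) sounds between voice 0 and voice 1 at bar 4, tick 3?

M6

voice 0=G3 voice 1=E4 -> M6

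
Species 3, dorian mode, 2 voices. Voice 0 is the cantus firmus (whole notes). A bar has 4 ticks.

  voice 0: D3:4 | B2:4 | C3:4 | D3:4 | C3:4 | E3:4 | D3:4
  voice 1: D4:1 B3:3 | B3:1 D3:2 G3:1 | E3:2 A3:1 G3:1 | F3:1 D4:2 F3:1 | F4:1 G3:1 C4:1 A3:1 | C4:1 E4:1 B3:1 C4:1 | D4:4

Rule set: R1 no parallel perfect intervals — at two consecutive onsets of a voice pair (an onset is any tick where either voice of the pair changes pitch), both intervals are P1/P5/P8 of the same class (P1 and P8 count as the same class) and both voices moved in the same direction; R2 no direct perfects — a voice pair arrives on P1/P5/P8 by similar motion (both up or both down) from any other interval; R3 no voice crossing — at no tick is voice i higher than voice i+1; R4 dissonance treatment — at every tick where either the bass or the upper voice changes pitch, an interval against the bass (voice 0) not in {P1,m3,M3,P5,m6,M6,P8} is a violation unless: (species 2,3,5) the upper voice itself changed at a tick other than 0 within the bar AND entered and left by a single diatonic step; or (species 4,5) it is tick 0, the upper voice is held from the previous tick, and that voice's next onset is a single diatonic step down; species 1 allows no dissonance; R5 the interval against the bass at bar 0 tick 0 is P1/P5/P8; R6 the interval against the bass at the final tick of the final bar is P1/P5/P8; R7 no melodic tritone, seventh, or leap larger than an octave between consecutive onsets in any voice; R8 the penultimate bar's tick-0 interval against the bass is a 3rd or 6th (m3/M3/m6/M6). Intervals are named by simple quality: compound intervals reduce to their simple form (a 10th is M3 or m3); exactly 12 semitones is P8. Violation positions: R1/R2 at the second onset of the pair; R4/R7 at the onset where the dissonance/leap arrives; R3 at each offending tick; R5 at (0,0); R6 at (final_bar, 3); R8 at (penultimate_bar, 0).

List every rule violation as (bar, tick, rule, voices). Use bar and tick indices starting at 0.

bar 0: v0=D3 v1=D4 downbeat P8
bar 1: v0=B2 v1=B3 downbeat P8
bar 2: v0=C3 v1=E3 downbeat M3
bar 3: v0=D3 v1=F3 downbeat m3
bar 4: v0=C3 v1=F4 downbeat P4
bar 5: v0=E3 v1=C4 downbeat m6
bar 6: v0=D3 v1=D4 downbeat P8
  -> R4 @ bar 4 tick 0 v(0, 1): C3/F4 P4 untreated
  -> R7 @ bar 4 tick 1 v(1,): F4->G3 leap 10st

(4, 0, R4, (0, 1))
(4, 1, R7, (1,))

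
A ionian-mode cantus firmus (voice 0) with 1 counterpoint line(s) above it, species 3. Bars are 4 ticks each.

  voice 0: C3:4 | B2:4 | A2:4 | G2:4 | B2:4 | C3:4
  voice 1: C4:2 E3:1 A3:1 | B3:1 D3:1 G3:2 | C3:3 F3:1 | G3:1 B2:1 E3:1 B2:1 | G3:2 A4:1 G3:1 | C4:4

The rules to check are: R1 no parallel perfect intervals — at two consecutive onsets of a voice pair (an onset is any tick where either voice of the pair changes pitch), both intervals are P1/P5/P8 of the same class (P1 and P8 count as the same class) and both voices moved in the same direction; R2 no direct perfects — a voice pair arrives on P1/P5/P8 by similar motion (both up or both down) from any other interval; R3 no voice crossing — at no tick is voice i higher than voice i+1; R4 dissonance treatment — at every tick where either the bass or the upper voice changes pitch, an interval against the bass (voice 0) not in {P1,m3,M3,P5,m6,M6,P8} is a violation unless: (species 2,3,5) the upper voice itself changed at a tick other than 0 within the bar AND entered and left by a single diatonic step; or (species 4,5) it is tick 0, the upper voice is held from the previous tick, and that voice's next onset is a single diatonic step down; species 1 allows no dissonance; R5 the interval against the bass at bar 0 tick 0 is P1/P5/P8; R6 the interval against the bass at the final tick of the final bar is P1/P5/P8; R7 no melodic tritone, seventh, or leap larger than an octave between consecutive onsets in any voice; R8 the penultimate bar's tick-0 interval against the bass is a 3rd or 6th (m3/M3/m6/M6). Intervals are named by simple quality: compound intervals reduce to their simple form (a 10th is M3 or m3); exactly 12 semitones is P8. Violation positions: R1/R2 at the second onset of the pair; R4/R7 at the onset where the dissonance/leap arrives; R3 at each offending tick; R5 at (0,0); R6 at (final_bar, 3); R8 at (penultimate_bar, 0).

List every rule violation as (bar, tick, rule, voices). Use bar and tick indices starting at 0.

bar 0: v0=C3 v1=C4 downbeat P8
bar 1: v0=B2 v1=B3 downbeat P8
bar 2: v0=A2 v1=C3 downbeat m3
bar 3: v0=G2 v1=G3 downbeat P8
bar 4: v0=B2 v1=G3 downbeat m6
bar 5: v0=C3 v1=C4 downbeat P8
  -> R4 @ bar 4 tick 2 v(0, 1): B2/A4 m7 untreated
  -> R7 @ bar 4 tick 2 v(1,): G3->A4 leap 14st
  -> R7 @ bar 4 tick 3 v(1,): A4->G3 leap 14st
  -> R2 @ bar 5 tick 0 v(0, 1): B2/G3 m6 -> C3/C4 P8 similar

(4, 2, R4, (0, 1))
(4, 2, R7, (1,))
(4, 3, R7, (1,))
(5, 0, R2, (0, 1))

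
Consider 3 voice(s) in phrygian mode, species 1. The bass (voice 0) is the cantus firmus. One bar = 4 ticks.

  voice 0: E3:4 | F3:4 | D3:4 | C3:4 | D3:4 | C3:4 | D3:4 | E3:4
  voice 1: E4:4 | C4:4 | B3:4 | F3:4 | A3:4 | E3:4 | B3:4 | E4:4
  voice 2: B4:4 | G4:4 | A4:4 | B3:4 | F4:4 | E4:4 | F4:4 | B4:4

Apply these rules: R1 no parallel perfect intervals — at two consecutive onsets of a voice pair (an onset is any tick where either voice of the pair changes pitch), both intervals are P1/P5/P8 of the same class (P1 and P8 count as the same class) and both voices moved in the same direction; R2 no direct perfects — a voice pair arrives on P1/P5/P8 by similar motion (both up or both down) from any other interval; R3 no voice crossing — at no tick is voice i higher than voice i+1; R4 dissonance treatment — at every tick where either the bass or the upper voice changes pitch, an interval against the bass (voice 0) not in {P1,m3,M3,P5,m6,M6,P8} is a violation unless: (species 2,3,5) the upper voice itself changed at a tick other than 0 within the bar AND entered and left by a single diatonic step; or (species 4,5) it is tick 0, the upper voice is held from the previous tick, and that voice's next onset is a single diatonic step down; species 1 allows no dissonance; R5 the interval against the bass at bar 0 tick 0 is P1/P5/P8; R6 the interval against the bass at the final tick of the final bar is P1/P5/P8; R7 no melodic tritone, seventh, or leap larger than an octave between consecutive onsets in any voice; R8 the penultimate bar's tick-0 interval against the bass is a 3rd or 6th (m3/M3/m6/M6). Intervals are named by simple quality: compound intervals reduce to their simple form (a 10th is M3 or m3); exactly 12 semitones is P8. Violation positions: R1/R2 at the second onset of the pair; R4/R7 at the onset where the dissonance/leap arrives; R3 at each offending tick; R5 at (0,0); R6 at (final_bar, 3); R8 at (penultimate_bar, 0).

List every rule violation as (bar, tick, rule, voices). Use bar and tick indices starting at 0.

(1, 0, R1, (1, 2))
(1, 0, R4, (0, 2))
(3, 0, R4, (0, 1))
(3, 0, R4, (0, 2))
(3, 0, R7, (1,))
(3, 0, R7, (2,))
(4, 0, R2, (0, 1))
(4, 0, R7, (2,))
(5, 0, R2, (1, 2))
(7, 0, R2, (0, 1))
(7, 0, R2, (0, 2))
(7, 0, R2, (1, 2))
(7, 0, R7, (2,))

bar 0: v0=E3 v1=E4 v2=B4 downbeat P5
bar 1: v0=F3 v1=C4 v2=G4 downbeat M2
bar 2: v0=D3 v1=B3 v2=A4 downbeat P5
bar 3: v0=C3 v1=F3 v2=B3 downbeat M7
bar 4: v0=D3 v1=A3 v2=F4 downbeat m3
bar 5: v0=C3 v1=E3 v2=E4 downbeat M3
bar 6: v0=D3 v1=B3 v2=F4 downbeat m3
bar 7: v0=E3 v1=E4 v2=B4 downbeat P5
  -> R1 @ bar 1 tick 0 v(1, 2): E4/B4 P5 -> C4/G4 P5 similar
  -> R4 @ bar 1 tick 0 v(0, 2): F3/G4 M2 untreated
  -> R4 @ bar 3 tick 0 v(0, 1): C3/F3 P4 untreated
  -> R4 @ bar 3 tick 0 v(0, 2): C3/B3 M7 untreated
  -> R7 @ bar 3 tick 0 v(1,): B3->F3 leap 6st
  -> R7 @ bar 3 tick 0 v(2,): A4->B3 leap 10st
  -> R2 @ bar 4 tick 0 v(0, 1): C3/F3 P4 -> D3/A3 P5 similar
  -> R7 @ bar 4 tick 0 v(2,): B3->F4 leap 6st
  -> R2 @ bar 5 tick 0 v(1, 2): A3/F4 m6 -> E3/E4 P8 similar
  -> R2 @ bar 7 tick 0 v(0, 1): D3/B3 M6 -> E3/E4 P8 similar
  -> R2 @ bar 7 tick 0 v(0, 2): D3/F4 m3 -> E3/B4 P5 similar
  -> R2 @ bar 7 tick 0 v(1, 2): B3/F4 TT -> E4/B4 P5 similar
  -> R7 @ bar 7 tick 0 v(2,): F4->B4 leap 6st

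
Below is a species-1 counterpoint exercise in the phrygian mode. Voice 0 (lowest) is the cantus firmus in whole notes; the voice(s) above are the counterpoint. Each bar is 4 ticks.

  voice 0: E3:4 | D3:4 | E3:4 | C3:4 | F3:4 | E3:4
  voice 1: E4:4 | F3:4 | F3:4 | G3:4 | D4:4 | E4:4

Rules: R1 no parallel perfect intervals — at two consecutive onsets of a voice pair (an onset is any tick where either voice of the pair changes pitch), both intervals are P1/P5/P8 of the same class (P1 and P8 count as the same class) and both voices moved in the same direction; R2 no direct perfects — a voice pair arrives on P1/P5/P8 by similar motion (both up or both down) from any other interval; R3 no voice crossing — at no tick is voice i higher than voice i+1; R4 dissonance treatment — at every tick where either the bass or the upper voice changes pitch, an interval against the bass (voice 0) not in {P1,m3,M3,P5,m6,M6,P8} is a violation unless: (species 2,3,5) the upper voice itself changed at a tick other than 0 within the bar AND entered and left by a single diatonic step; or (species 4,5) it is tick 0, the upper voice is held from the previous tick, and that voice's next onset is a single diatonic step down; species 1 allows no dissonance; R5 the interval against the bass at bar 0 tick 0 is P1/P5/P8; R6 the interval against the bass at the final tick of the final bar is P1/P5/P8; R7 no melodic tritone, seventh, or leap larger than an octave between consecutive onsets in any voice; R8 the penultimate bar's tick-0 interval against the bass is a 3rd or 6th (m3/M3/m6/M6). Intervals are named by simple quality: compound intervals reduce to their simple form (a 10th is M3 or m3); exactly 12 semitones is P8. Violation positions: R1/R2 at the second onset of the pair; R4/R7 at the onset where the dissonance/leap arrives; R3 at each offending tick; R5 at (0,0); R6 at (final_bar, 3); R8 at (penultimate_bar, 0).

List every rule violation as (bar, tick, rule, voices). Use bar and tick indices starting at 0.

(1, 0, R7, (1,))
(2, 0, R4, (0, 1))

bar 0: v0=E3 v1=E4 downbeat P8
bar 1: v0=D3 v1=F3 downbeat m3
bar 2: v0=E3 v1=F3 downbeat m2
bar 3: v0=C3 v1=G3 downbeat P5
bar 4: v0=F3 v1=D4 downbeat M6
bar 5: v0=E3 v1=E4 downbeat P8
  -> R7 @ bar 1 tick 0 v(1,): E4->F3 leap 11st
  -> R4 @ bar 2 tick 0 v(0, 1): E3/F3 m2 untreated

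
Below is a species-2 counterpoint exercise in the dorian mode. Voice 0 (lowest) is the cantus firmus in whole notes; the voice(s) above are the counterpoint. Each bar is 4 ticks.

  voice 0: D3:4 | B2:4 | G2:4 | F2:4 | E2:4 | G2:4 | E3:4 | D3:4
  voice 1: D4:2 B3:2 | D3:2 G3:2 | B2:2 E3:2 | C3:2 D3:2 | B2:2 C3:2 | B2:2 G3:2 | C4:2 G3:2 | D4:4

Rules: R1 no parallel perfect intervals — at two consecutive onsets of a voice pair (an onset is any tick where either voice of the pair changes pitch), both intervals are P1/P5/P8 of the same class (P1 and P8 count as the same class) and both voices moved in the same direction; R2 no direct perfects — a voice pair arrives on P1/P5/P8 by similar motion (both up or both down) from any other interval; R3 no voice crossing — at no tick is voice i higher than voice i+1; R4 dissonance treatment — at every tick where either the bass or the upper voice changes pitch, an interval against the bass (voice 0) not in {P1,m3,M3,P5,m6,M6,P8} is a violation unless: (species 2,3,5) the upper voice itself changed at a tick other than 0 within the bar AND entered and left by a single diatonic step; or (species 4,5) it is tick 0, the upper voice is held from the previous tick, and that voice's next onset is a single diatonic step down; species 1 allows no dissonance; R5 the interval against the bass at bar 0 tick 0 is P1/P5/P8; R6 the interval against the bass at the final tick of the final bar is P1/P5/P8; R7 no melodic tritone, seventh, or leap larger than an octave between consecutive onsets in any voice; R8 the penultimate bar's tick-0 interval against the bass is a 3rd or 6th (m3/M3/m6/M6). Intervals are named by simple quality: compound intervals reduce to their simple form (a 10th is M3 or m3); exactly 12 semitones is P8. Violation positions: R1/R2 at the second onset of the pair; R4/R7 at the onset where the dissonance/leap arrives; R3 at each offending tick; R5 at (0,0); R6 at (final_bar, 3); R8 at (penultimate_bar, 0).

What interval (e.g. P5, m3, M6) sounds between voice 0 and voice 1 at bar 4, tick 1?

P5

voice 0=E2 voice 1=B2 -> P5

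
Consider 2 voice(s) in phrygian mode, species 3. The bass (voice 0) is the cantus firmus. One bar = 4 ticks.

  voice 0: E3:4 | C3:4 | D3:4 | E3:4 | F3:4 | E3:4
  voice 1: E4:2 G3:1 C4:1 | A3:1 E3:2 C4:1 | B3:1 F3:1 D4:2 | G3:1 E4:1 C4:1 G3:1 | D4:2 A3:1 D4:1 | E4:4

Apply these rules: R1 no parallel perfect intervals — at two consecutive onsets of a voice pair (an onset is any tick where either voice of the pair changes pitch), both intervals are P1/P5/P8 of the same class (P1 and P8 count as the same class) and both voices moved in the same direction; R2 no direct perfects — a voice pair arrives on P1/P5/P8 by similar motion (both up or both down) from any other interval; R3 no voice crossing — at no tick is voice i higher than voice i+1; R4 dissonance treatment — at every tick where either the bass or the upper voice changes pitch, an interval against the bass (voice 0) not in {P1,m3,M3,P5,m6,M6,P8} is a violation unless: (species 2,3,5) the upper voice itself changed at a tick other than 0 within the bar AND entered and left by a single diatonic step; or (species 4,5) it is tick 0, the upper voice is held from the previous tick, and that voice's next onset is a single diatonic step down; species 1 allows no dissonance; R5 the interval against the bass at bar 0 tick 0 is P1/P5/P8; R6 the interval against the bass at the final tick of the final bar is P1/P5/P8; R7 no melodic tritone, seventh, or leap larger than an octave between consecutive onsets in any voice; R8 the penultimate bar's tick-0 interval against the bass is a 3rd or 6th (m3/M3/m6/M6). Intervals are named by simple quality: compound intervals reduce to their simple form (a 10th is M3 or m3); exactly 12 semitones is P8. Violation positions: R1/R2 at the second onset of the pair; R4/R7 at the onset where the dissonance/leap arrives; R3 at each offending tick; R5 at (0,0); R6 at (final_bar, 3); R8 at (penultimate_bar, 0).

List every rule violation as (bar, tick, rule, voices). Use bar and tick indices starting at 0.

bar 0: v0=E3 v1=E4 downbeat P8
bar 1: v0=C3 v1=A3 downbeat M6
bar 2: v0=D3 v1=B3 downbeat M6
bar 3: v0=E3 v1=G3 downbeat m3
bar 4: v0=F3 v1=D4 downbeat M6
bar 5: v0=E3 v1=E4 downbeat P8
  -> R7 @ bar 2 tick 1 v(1,): B3->F3 leap 6st

(2, 1, R7, (1,))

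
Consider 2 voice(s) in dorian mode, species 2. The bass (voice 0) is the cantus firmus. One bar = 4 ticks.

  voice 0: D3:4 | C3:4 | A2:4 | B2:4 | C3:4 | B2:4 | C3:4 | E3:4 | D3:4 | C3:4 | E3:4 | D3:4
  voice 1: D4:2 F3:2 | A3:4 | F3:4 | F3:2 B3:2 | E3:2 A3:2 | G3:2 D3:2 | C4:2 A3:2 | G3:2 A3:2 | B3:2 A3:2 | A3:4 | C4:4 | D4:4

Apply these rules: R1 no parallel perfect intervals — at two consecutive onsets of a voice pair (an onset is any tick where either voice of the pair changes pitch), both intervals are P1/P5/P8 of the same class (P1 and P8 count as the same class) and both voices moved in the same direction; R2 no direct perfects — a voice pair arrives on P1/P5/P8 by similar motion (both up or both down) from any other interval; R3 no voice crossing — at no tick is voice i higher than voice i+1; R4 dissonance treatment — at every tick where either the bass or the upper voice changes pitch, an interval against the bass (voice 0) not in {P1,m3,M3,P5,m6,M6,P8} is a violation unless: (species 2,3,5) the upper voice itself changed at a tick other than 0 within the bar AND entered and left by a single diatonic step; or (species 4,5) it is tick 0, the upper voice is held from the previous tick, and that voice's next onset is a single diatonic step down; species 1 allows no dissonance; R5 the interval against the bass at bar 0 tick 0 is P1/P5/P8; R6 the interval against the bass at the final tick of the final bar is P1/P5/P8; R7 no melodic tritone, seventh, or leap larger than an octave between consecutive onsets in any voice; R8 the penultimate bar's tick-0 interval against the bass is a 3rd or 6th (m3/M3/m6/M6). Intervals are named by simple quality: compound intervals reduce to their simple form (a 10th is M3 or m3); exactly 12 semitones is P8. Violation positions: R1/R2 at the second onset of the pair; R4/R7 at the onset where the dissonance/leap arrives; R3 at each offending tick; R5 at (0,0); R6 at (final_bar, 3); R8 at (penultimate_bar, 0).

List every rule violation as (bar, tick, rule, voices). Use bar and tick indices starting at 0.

bar 0: v0=D3 v1=D4 downbeat P8
bar 1: v0=C3 v1=A3 downbeat M6
bar 2: v0=A2 v1=F3 downbeat m6
bar 3: v0=B2 v1=F3 downbeat TT
bar 4: v0=C3 v1=E3 downbeat M3
bar 5: v0=B2 v1=G3 downbeat m6
bar 6: v0=C3 v1=C4 downbeat P8
bar 7: v0=E3 v1=G3 downbeat m3
bar 8: v0=D3 v1=B3 downbeat M6
bar 9: v0=C3 v1=A3 downbeat M6
bar 10: v0=E3 v1=C4 downbeat m6
bar 11: v0=D3 v1=D4 downbeat P8
  -> R4 @ bar 3 tick 0 v(0, 1): B2/F3 TT untreated
  -> R7 @ bar 3 tick 2 v(1,): F3->B3 leap 6st
  -> R2 @ bar 6 tick 0 v(0, 1): B2/D3 m3 -> C3/C4 P8 similar
  -> R7 @ bar 6 tick 0 v(1,): D3->C4 leap 10st

(3, 0, R4, (0, 1))
(3, 2, R7, (1,))
(6, 0, R2, (0, 1))
(6, 0, R7, (1,))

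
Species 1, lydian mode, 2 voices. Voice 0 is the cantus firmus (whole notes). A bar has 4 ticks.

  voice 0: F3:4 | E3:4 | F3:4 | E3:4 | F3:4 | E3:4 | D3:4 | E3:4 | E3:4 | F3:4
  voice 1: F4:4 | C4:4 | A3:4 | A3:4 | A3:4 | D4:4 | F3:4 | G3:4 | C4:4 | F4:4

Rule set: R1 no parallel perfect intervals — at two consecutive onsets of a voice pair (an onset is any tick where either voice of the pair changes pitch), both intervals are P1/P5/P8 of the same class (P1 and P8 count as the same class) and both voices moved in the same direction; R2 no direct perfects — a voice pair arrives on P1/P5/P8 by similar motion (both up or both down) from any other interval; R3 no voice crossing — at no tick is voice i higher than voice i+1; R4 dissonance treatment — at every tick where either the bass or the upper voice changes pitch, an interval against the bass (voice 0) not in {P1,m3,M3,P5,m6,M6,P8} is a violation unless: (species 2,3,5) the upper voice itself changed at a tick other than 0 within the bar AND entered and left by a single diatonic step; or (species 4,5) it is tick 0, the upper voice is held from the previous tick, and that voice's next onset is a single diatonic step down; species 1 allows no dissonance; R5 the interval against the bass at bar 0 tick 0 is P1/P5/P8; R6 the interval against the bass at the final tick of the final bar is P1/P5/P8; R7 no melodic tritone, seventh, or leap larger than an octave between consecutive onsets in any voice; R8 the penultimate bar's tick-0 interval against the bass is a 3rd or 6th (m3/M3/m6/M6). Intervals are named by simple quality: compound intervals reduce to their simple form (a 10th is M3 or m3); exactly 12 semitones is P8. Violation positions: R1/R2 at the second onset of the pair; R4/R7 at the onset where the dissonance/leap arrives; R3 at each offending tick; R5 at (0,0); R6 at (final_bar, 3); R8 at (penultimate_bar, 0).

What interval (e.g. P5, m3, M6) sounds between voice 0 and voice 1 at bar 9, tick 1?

voice 0=F3 voice 1=F4 -> P8

P8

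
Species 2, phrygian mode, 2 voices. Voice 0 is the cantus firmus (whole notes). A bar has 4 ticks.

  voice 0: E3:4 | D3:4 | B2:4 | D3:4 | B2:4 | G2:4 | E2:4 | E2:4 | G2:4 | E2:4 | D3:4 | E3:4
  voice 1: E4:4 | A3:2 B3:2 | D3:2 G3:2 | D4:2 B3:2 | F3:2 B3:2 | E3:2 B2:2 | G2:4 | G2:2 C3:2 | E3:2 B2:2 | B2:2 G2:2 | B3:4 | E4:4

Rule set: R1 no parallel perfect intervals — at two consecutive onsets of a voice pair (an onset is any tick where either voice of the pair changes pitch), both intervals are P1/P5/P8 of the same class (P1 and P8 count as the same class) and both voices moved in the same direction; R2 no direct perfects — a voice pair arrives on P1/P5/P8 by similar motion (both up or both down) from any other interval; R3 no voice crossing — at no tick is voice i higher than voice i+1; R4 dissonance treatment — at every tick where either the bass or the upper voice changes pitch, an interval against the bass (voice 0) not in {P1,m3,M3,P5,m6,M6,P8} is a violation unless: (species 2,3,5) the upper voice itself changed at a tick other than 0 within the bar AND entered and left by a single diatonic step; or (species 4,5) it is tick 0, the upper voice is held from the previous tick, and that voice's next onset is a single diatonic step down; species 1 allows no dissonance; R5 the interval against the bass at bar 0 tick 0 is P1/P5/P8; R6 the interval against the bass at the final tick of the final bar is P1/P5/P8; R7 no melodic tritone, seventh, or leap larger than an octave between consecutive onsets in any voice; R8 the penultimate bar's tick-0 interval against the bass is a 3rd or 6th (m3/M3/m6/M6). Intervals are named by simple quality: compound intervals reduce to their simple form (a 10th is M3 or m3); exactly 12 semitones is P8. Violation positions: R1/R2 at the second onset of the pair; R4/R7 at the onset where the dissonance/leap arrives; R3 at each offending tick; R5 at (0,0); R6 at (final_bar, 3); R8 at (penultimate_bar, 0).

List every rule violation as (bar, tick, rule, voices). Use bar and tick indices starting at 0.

(1, 0, R2, (0, 1))
(3, 0, R2, (0, 1))
(4, 0, R4, (0, 1))
(4, 0, R7, (1,))
(4, 2, R7, (1,))
(10, 0, R7, (0,))
(10, 0, R7, (1,))
(11, 0, R2, (0, 1))

bar 0: v0=E3 v1=E4 downbeat P8
bar 1: v0=D3 v1=A3 downbeat P5
bar 2: v0=B2 v1=D3 downbeat m3
bar 3: v0=D3 v1=D4 downbeat P8
bar 4: v0=B2 v1=F3 downbeat TT
bar 5: v0=G2 v1=E3 downbeat M6
bar 6: v0=E2 v1=G2 downbeat m3
bar 7: v0=E2 v1=G2 downbeat m3
bar 8: v0=G2 v1=E3 downbeat M6
bar 9: v0=E2 v1=B2 downbeat P5
bar 10: v0=D3 v1=B3 downbeat M6
bar 11: v0=E3 v1=E4 downbeat P8
  -> R2 @ bar 1 tick 0 v(0, 1): E3/E4 P8 -> D3/A3 P5 similar
  -> R2 @ bar 3 tick 0 v(0, 1): B2/G3 m6 -> D3/D4 P8 similar
  -> R4 @ bar 4 tick 0 v(0, 1): B2/F3 TT untreated
  -> R7 @ bar 4 tick 0 v(1,): B3->F3 leap 6st
  -> R7 @ bar 4 tick 2 v(1,): F3->B3 leap 6st
  -> R7 @ bar 10 tick 0 v(0,): E2->D3 leap 10st
  -> R7 @ bar 10 tick 0 v(1,): G2->B3 leap 16st
  -> R2 @ bar 11 tick 0 v(0, 1): D3/B3 M6 -> E3/E4 P8 similar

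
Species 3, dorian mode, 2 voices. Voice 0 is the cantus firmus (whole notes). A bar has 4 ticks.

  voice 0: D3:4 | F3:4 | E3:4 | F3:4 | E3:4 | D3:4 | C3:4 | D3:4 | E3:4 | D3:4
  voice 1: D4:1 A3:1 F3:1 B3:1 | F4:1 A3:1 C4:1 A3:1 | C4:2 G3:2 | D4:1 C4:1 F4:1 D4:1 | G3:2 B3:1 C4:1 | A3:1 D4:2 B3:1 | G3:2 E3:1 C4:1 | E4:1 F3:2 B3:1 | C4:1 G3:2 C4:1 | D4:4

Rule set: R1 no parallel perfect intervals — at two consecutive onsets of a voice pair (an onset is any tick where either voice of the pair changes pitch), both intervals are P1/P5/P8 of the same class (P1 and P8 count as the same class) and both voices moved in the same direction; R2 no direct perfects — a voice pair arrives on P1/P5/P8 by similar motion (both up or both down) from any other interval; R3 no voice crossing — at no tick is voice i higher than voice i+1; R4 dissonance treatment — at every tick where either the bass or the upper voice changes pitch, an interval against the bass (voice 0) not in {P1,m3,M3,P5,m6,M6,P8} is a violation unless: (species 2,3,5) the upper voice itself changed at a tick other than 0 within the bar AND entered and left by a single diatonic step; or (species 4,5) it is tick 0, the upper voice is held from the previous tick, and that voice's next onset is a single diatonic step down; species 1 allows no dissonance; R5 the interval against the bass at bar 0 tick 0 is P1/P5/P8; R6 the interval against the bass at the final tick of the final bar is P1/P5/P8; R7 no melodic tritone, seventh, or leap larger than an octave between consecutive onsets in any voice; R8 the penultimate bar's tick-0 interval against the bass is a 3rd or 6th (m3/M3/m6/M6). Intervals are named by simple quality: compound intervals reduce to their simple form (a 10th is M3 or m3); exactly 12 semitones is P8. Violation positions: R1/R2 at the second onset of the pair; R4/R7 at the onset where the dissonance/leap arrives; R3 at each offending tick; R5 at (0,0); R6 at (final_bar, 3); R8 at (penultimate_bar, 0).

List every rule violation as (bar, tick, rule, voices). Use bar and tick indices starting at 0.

(0, 3, R7, (1,))
(1, 0, R2, (0, 1))
(1, 0, R7, (1,))
(5, 0, R2, (0, 1))
(6, 0, R2, (0, 1))
(7, 0, R4, (0, 1))
(7, 1, R7, (1,))
(7, 3, R7, (1,))

bar 0: v0=D3 v1=D4 downbeat P8
bar 1: v0=F3 v1=F4 downbeat P8
bar 2: v0=E3 v1=C4 downbeat m6
bar 3: v0=F3 v1=D4 downbeat M6
bar 4: v0=E3 v1=G3 downbeat m3
bar 5: v0=D3 v1=A3 downbeat P5
bar 6: v0=C3 v1=G3 downbeat P5
bar 7: v0=D3 v1=E4 downbeat M2
bar 8: v0=E3 v1=C4 downbeat m6
bar 9: v0=D3 v1=D4 downbeat P8
  -> R7 @ bar 0 tick 3 v(1,): F3->B3 leap 6st
  -> R2 @ bar 1 tick 0 v(0, 1): D3/B3 M6 -> F3/F4 P8 similar
  -> R7 @ bar 1 tick 0 v(1,): B3->F4 leap 6st
  -> R2 @ bar 5 tick 0 v(0, 1): E3/C4 m6 -> D3/A3 P5 similar
  -> R2 @ bar 6 tick 0 v(0, 1): D3/B3 M6 -> C3/G3 P5 similar
  -> R4 @ bar 7 tick 0 v(0, 1): D3/E4 M2 untreated
  -> R7 @ bar 7 tick 1 v(1,): E4->F3 leap 11st
  -> R7 @ bar 7 tick 3 v(1,): F3->B3 leap 6st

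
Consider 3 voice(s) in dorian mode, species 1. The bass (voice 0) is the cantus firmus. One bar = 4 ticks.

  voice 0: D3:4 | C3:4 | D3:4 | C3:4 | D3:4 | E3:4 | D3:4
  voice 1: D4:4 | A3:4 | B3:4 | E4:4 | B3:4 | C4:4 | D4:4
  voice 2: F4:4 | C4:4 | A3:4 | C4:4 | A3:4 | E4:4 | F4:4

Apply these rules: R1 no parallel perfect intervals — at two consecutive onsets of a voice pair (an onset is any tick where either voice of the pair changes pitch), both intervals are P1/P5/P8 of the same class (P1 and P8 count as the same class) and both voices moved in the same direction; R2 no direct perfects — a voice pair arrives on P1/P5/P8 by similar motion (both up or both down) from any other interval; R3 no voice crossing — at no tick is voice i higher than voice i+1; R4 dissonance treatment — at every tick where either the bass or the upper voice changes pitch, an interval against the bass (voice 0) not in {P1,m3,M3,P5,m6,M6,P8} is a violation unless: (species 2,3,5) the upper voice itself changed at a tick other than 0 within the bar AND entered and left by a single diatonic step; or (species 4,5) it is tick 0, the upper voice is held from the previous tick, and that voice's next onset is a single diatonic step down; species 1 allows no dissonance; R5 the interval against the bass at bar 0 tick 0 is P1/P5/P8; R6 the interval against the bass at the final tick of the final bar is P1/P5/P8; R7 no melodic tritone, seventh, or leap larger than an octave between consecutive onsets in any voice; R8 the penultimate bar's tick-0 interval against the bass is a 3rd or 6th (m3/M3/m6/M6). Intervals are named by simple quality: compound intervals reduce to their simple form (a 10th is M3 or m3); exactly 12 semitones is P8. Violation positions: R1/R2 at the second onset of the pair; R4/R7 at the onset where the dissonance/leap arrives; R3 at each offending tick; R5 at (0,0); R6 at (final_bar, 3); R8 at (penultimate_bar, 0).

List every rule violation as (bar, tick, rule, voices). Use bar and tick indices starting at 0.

(0, 0, R5, (0, 2))
(1, 0, R2, (0, 2))
(2, 0, R3, (1, 2))
(2, 1, R3, (1, 2))
(2, 2, R3, (1, 2))
(2, 3, R3, (1, 2))
(3, 0, R3, (1, 2))
(3, 1, R3, (1, 2))
(3, 2, R3, (1, 2))
(3, 3, R3, (1, 2))
(4, 0, R3, (1, 2))
(4, 1, R3, (1, 2))
(4, 2, R3, (1, 2))
(4, 3, R3, (1, 2))
(5, 0, R2, (0, 2))
(5, 0, R8, (0, 2))
(6, 3, R6, (0, 2))

bar 0: v0=D3 v1=D4 v2=F4 downbeat m3
bar 1: v0=C3 v1=A3 v2=C4 downbeat P8
bar 2: v0=D3 v1=B3 v2=A3 downbeat P5
bar 3: v0=C3 v1=E4 v2=C4 downbeat P8
bar 4: v0=D3 v1=B3 v2=A3 downbeat P5
bar 5: v0=E3 v1=C4 v2=E4 downbeat P8
bar 6: v0=D3 v1=D4 v2=F4 downbeat m3
  -> R5 @ bar 0 tick 0 v(0, 2): opens on m3
  -> R2 @ bar 1 tick 0 v(0, 2): D3/F4 m3 -> C3/C4 P8 similar
  -> R3 @ bar 2 tick 0 v(1, 2): B3 above A3
  -> R3 @ bar 2 tick 1 v(1, 2): B3 above A3
  -> R3 @ bar 2 tick 2 v(1, 2): B3 above A3
  -> R3 @ bar 2 tick 3 v(1, 2): B3 above A3
  -> R3 @ bar 3 tick 0 v(1, 2): E4 above C4
  -> R3 @ bar 3 tick 1 v(1, 2): E4 above C4
  -> R3 @ bar 3 tick 2 v(1, 2): E4 above C4
  -> R3 @ bar 3 tick 3 v(1, 2): E4 above C4
  -> R3 @ bar 4 tick 0 v(1, 2): B3 above A3
  -> R3 @ bar 4 tick 1 v(1, 2): B3 above A3
  -> R3 @ bar 4 tick 2 v(1, 2): B3 above A3
  -> R3 @ bar 4 tick 3 v(1, 2): B3 above A3
  -> R2 @ bar 5 tick 0 v(0, 2): D3/A3 P5 -> E3/E4 P8 similar
  -> R8 @ bar 5 tick 0 v(0, 2): penult P8 not 3rd/6th
  -> R6 @ bar 6 tick 3 v(0, 2): closes on m3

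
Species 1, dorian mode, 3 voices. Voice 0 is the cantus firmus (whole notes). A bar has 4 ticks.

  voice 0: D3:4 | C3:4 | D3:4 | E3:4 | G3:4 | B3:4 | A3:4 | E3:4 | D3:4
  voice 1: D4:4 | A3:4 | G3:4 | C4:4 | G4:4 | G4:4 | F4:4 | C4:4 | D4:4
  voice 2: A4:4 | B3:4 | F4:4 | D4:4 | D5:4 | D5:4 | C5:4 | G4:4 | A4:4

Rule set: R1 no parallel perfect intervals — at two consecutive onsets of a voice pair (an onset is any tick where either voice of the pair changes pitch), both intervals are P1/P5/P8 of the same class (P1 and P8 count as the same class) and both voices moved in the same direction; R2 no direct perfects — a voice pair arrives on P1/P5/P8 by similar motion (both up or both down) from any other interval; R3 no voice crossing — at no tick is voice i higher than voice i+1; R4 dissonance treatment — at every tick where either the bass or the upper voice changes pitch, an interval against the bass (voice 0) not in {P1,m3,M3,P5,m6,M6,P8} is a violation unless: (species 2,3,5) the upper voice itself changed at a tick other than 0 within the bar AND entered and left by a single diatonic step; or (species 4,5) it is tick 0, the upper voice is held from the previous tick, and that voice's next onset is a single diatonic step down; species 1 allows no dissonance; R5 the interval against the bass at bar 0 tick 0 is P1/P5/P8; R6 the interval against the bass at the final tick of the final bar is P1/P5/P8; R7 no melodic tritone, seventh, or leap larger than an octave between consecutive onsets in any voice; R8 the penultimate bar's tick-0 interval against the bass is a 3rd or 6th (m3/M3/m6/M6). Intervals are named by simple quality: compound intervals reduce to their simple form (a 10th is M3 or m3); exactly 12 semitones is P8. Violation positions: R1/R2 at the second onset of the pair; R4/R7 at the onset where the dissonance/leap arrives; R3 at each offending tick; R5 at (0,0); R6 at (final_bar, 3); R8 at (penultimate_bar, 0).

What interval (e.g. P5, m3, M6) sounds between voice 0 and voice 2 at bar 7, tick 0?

voice 0=E3 voice 2=G4 -> m3

m3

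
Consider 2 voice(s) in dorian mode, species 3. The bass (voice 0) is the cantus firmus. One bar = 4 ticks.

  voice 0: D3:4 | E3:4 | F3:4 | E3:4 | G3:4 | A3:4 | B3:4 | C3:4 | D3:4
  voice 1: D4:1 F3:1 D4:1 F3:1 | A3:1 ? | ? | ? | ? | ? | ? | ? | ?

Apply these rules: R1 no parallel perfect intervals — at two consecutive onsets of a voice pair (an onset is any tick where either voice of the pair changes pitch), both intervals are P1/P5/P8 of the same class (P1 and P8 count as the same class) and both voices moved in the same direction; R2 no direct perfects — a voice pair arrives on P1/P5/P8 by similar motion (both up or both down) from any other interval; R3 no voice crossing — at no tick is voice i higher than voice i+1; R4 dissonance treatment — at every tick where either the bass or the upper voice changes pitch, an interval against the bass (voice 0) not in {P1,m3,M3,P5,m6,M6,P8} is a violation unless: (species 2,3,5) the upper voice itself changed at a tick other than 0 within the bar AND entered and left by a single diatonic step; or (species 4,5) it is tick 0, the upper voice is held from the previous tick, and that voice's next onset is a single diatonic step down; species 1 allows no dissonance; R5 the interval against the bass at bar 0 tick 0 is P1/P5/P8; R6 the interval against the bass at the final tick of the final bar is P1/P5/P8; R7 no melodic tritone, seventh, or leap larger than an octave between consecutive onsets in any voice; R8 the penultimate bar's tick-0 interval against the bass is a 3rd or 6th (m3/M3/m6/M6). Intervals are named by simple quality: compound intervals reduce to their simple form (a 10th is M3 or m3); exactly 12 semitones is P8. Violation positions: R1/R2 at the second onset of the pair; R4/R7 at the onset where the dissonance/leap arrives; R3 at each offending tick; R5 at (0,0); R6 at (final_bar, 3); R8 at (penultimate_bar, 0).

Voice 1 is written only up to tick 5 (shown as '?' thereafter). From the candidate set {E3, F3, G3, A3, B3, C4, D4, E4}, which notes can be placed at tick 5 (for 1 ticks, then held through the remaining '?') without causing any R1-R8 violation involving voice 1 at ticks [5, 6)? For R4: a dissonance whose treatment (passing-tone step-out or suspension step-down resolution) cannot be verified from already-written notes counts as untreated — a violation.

{A3, B3, C4, E3, E4, G3}

E3: legal
F3: violates R4
G3: legal
A3: legal
B3: legal
C4: legal
D4: violates R4
E4: legal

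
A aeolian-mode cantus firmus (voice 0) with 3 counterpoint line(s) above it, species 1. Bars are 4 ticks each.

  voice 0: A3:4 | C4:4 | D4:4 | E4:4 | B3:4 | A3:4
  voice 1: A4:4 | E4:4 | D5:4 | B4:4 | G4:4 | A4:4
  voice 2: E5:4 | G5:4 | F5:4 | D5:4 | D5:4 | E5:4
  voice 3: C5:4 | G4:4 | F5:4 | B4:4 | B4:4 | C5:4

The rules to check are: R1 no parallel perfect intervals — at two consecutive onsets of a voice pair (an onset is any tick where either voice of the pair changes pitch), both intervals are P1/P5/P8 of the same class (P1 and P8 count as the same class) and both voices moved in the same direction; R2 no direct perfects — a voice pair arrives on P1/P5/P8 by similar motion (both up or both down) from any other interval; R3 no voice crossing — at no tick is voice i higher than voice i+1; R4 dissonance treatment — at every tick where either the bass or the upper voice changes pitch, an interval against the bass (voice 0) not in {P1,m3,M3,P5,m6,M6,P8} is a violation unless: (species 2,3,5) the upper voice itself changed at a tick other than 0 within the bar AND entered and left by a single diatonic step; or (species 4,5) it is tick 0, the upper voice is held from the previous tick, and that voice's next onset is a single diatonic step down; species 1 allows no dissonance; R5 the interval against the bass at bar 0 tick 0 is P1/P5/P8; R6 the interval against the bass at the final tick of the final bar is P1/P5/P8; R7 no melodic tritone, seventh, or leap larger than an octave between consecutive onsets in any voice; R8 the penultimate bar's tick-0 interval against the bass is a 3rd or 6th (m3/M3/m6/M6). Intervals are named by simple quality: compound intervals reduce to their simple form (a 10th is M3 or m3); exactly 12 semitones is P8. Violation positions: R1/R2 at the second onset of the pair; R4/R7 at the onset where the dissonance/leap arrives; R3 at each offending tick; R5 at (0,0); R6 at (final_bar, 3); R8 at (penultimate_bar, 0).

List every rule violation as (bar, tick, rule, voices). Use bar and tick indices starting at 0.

bar 0: v0=A3 v1=A4 v2=E5 v3=C5 downbeat m3
bar 1: v0=C4 v1=E4 v2=G5 v3=G4 downbeat P5
bar 2: v0=D4 v1=D5 v2=F5 v3=F5 downbeat m3
bar 3: v0=E4 v1=B4 v2=D5 v3=B4 downbeat P5
bar 4: v0=B3 v1=G4 v2=D5 v3=B4 downbeat P8
bar 5: v0=A3 v1=A4 v2=E5 v3=C5 downbeat m3
  -> R3 @ bar 0 tick 0 v(2, 3): E5 above C5
  -> R5 @ bar 0 tick 0 v(0, 3): opens on m3
  -> R3 @ bar 0 tick 1 v(2, 3): E5 above C5
  -> R3 @ bar 0 tick 2 v(2, 3): E5 above C5
  -> R3 @ bar 0 tick 3 v(2, 3): E5 above C5
  -> R1 @ bar 1 tick 0 v(0, 2): A3/E5 P5 -> C4/G5 P5 similar
  -> R3 @ bar 1 tick 0 v(2, 3): G5 above G4
  -> R3 @ bar 1 tick 1 v(2, 3): G5 above G4
  -> R3 @ bar 1 tick 2 v(2, 3): G5 above G4
  -> R3 @ bar 1 tick 3 v(2, 3): G5 above G4
  -> R2 @ bar 2 tick 0 v(0, 1): C4/E4 M3 -> D4/D5 P8 similar
  -> R7 @ bar 2 tick 0 v(1,): E4->D5 leap 10st
  -> R7 @ bar 2 tick 0 v(3,): G4->F5 leap 10st
  -> R2 @ bar 3 tick 0 v(1, 3): D5/F5 m3 -> B4/B4 P1 similar
  -> R3 @ bar 3 tick 0 v(2, 3): D5 above B4
  -> R4 @ bar 3 tick 0 v(0, 2): E4/D5 m7 untreated
  -> R7 @ bar 3 tick 0 v(3,): F5->B4 leap 6st
  -> R3 @ bar 3 tick 1 v(2, 3): D5 above B4
  -> R3 @ bar 3 tick 2 v(2, 3): D5 above B4
  -> R3 @ bar 3 tick 3 v(2, 3): D5 above B4
  -> R3 @ bar 4 tick 0 v(2, 3): D5 above B4
  -> R8 @ bar 4 tick 0 v(0, 3): penult P8 not 3rd/6th
  -> R3 @ bar 4 tick 1 v(2, 3): D5 above B4
  -> R3 @ bar 4 tick 2 v(2, 3): D5 above B4
  -> R3 @ bar 4 tick 3 v(2, 3): D5 above B4
  -> R1 @ bar 5 tick 0 v(1, 2): G4/D5 P5 -> A4/E5 P5 similar
  -> R3 @ bar 5 tick 0 v(2, 3): E5 above C5
  -> R3 @ bar 5 tick 1 v(2, 3): E5 above C5
  -> R3 @ bar 5 tick 2 v(2, 3): E5 above C5
  -> R3 @ bar 5 tick 3 v(2, 3): E5 above C5
  -> R6 @ bar 5 tick 3 v(0, 3): closes on m3

(0, 0, R3, (2, 3))
(0, 0, R5, (0, 3))
(0, 1, R3, (2, 3))
(0, 2, R3, (2, 3))
(0, 3, R3, (2, 3))
(1, 0, R1, (0, 2))
(1, 0, R3, (2, 3))
(1, 1, R3, (2, 3))
(1, 2, R3, (2, 3))
(1, 3, R3, (2, 3))
(2, 0, R2, (0, 1))
(2, 0, R7, (1,))
(2, 0, R7, (3,))
(3, 0, R2, (1, 3))
(3, 0, R3, (2, 3))
(3, 0, R4, (0, 2))
(3, 0, R7, (3,))
(3, 1, R3, (2, 3))
(3, 2, R3, (2, 3))
(3, 3, R3, (2, 3))
(4, 0, R3, (2, 3))
(4, 0, R8, (0, 3))
(4, 1, R3, (2, 3))
(4, 2, R3, (2, 3))
(4, 3, R3, (2, 3))
(5, 0, R1, (1, 2))
(5, 0, R3, (2, 3))
(5, 1, R3, (2, 3))
(5, 2, R3, (2, 3))
(5, 3, R3, (2, 3))
(5, 3, R6, (0, 3))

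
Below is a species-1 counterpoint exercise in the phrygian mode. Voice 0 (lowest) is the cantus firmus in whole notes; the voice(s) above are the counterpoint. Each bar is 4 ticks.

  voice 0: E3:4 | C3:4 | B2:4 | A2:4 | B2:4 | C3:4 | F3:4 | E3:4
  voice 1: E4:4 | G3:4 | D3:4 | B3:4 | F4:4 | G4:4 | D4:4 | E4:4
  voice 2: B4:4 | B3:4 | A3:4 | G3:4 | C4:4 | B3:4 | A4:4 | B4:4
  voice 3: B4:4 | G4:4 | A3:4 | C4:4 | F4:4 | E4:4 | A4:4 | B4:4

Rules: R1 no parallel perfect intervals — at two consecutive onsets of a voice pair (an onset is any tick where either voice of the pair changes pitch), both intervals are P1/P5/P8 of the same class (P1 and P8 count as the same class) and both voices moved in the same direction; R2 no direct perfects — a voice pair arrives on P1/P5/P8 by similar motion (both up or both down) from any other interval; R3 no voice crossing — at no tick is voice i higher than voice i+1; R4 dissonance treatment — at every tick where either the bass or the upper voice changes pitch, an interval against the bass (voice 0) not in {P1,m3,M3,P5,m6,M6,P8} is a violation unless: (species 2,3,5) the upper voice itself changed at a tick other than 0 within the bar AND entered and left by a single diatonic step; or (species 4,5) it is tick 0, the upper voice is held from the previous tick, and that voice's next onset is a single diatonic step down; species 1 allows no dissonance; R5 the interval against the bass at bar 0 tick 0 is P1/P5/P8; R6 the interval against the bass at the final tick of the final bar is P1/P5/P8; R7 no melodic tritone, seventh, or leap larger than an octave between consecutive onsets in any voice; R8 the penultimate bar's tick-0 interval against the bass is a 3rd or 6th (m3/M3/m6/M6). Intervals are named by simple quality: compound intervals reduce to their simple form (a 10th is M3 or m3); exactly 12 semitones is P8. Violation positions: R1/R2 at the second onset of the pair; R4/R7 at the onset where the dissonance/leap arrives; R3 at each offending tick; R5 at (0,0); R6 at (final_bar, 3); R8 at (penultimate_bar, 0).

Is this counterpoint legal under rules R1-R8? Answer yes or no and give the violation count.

No (36 violations)

bar 0: v0=E3 v1=E4 v2=B4 v3=B4 (P5)
bar 1: v0=C3 v1=G3 v2=B3 v3=G4 (P5)
bar 2: v0=B2 v1=D3 v2=A3 v3=A3 (m7)
bar 3: v0=A2 v1=B3 v2=G3 v3=C4 (m3)
bar 4: v0=B2 v1=F4 v2=C4 v3=F4 (TT)
bar 5: v0=C3 v1=G4 v2=B3 v3=E4 (M3)
bar 6: v0=F3 v1=D4 v2=A4 v3=A4 (M3)
bar 7: v0=E3 v1=E4 v2=B4 v3=B4 (P5)
  R1 @ bar1.0: E3/B4 P5 -> C3/G4 P5 similar
  R2 @ bar1.0: E3/E4 P8 -> C3/G3 P5 similar
  R2 @ bar1.0: E4/B4 P5 -> G3/G4 P8 similar
  R4 @ bar1.0: C3/B3 M7 untreated
  R2 @ bar2.0: G3/B3 M3 -> D3/A3 P5 similar
  R2 @ bar2.0: G3/G4 P8 -> D3/A3 P5 similar
  R2 @ bar2.0: B3/G4 m6 -> A3/A3 P1 similar
  R4 @ bar2.0: B2/A3 m7 untreated
  R4 @ bar2.0: B2/A3 m7 untreated
  R7 @ bar2.0: G4->A3 leap 10st
  R3 @ bar3.0: B3 above G3
  R4 @ bar3.0: A2/B3 M2 untreated
  R4 @ bar3.0: A2/G3 m7 untreated
  R3 @ bar3.1: B3 above G3
  R3 @ bar3.2: B3 above G3
  R3 @ bar3.3: B3 above G3
  R2 @ bar4.0: B3/C4 m2 -> F4/F4 P1 similar
  R3 @ bar4.0: F4 above C4
  R4 @ bar4.0: B2/F4 TT untreated
  R4 @ bar4.0: B2/C4 m2 untreated
  R4 @ bar4.0: B2/F4 TT untreated
  R7 @ bar4.0: B3->F4 leap 6st
  R3 @ bar4.1: F4 above C4
  R3 @ bar4.2: F4 above C4
  R3 @ bar4.3: F4 above C4
  R2 @ bar5.0: B2/F4 TT -> C3/G4 P5 similar
  R3 @ bar5.0: G4 above B3
  R4 @ bar5.0: C3/B3 M7 untreated
  R3 @ bar5.1: G4 above B3
  R3 @ bar5.2: G4 above B3
  R3 @ bar5.3: G4 above B3
  R2 @ bar6.0: B3/E4 P4 -> A4/A4 P1 similar
  R7 @ bar6.0: B3->A4 leap 10st
  R1 @ bar7.0: D4/A4 P5 -> E4/B4 P5 similar
  R1 @ bar7.0: D4/A4 P5 -> E4/B4 P5 similar
  R1 @ bar7.0: A4/A4 P1 -> B4/B4 P1 similar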